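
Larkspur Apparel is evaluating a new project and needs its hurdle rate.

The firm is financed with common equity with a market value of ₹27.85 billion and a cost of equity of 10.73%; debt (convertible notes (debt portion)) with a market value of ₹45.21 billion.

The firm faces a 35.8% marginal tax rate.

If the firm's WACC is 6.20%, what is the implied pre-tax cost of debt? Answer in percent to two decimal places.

Total capital V = 27.85 + 45.21 = 73.06.
Equity weight = 27.85/73.06 = 0.3812.
Convertible notes (debt portion) weight = 45.21/73.06 = 0.6188.
Equity contribution = 0.3812 × 10.73% = 4.0902%.
Remaining for debt = 6.2% − 4.0902% = 2.1098%.
Rd × (1 − 35.8%) × 0.6188 = 2.1098%  ⇒  Rd = 5.3107%.

5.31%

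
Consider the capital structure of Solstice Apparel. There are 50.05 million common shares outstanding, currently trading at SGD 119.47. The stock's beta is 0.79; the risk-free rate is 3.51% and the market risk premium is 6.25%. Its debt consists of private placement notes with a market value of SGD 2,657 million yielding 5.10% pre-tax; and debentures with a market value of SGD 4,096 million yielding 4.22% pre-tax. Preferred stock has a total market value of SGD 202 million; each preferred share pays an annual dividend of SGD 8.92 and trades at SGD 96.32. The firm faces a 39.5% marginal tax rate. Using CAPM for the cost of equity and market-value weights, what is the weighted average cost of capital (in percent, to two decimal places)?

Cost of equity via CAPM: Re = 3.51% + 0.79 × 6.25% = 8.4475%.
Cost of preferred: Rp = 8.92 / 96.32 = 9.2608%.
Market value of equity E = 119.47 × 50.05m = 5979.4735m.
Total capital V = 5979.4735 + 202 + 2657 + 4096 = 12934.4735.
Equity: weight = 5979.4735/12934.4735 = 0.4623; cost = 8.4475%.
Preferred: weight = 202/12934.4735 = 0.0156; cost = 9.2608%.
Private placement notes: weight = 2657/12934.4735 = 0.2054; after-tax cost = 5.1% × (1 − 39.5%) = 3.0855%.
Debentures: weight = 4096/12934.4735 = 0.3167; after-tax cost = 4.22% × (1 − 39.5%) = 2.5531%.
WACC = 0.4623 × 8.4475% + 0.0156 × 9.2608% + 0.2054 × 3.0855% + 0.3167 × 2.5531% = 5.4921%.

5.49%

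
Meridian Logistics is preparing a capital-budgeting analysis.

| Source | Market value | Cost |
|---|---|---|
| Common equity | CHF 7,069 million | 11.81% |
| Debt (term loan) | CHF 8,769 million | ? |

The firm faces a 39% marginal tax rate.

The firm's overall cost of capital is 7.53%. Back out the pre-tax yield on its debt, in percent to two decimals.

6.69%

Total capital V = 7069 + 8769 = 15838.
Equity weight = 7069/15838 = 0.4463.
Term loan weight = 8769/15838 = 0.5537.
Equity contribution = 0.4463 × 11.81% = 5.2712%.
Remaining for debt = 7.53% − 5.2712% = 2.2588%.
Rd × (1 − 39%) × 0.5537 = 2.2588%  ⇒  Rd = 6.6881%.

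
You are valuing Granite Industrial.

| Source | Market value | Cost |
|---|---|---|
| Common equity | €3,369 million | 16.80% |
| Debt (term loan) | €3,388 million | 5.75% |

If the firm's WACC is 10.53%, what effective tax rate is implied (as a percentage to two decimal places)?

Total capital V = 3369 + 3388 = 6757.
Equity weight = 3369/6757 = 0.4986.
Term loan weight = 3388/6757 = 0.5014.
Equity contribution = 0.4986 × 16.8% = 8.3764%.
Debt contribution must be 10.53% − 8.3764% = 2.1536%.
0.5014 × 5.75% × (1 − T) = 2.1536%  ⇒  (1 − T) = 0.7470.
T = 25.3015%.

25.30%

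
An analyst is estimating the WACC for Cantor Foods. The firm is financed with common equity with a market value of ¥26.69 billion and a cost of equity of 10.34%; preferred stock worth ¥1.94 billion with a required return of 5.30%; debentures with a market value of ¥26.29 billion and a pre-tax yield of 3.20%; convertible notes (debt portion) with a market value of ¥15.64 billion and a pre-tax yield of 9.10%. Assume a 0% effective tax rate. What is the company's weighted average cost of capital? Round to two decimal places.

Total capital V = 26.69 + 1.94 + 26.29 + 15.64 = 70.56.
Equity: weight = 26.69/70.56 = 0.3783; cost = 10.34%.
Preferred: weight = 1.94/70.56 = 0.0275; cost = 5.3%.
Debentures: weight = 26.29/70.56 = 0.3726; after-tax cost = 3.2% × (1 − 0%) = 3.2000%.
Convertible notes (debt portion): weight = 15.64/70.56 = 0.2217; after-tax cost = 9.1% × (1 − 0%) = 9.1000%.
WACC = 0.3783 × 10.3400% + 0.0275 × 5.3000% + 0.3726 × 3.2000% + 0.2217 × 9.1000% = 7.2663%.

7.27%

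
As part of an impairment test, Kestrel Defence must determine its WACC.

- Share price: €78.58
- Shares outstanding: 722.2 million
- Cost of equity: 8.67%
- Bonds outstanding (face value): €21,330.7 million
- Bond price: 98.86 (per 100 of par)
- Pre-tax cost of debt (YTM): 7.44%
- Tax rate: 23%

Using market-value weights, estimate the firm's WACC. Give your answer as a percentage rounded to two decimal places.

Market value of equity E = 78.58 × 722.2m = 56750.476m. Market value of debt D = 21330.7m × 98.86/100 = 21087.53002m.
Total capital V = 56750.476 + 21087.53002 = 77838.00602.
Equity: weight = 56750.476/77838.00602 = 0.7291; cost = 8.67%.
Bonds outstanding: weight = 21087.53002/77838.00602 = 0.2709; after-tax cost = 7.44% × (1 − 23%) = 5.7288%.
WACC = 0.7291 × 8.6700% + 0.2709 × 5.7288% = 7.8732%.

7.87%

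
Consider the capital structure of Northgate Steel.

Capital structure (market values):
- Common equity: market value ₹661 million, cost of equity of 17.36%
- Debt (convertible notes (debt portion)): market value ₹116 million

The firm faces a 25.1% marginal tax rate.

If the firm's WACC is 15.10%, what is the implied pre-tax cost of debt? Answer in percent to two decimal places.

2.97%

Total capital V = 661 + 116 = 777.
Equity weight = 661/777 = 0.8507.
Convertible notes (debt portion) weight = 116/777 = 0.1493.
Equity contribution = 0.8507 × 17.36% = 14.7683%.
Remaining for debt = 15.1% − 14.7683% = 0.3317%.
Rd × (1 − 25.1%) × 0.1493 = 0.3317%  ⇒  Rd = 2.9665%.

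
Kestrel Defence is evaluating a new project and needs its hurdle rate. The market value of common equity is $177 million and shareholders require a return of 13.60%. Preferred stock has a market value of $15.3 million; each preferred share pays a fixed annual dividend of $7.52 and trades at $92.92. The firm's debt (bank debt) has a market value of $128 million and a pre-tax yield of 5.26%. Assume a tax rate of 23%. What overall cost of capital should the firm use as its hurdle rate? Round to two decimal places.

Cost of preferred: Rp = 7.52 / 92.92 = 8.0930%.
Total capital V = 177 + 15.3 + 128 = 320.3.
Equity: weight = 177/320.3 = 0.5526; cost = 13.6%.
Preferred: weight = 15.3/320.3 = 0.0478; cost = 8.093%.
Bank debt: weight = 128/320.3 = 0.3996; after-tax cost = 5.26% × (1 − 23%) = 4.0502%.
WACC = 0.5526 × 13.6000% + 0.0478 × 8.0930% + 0.3996 × 4.0502% = 9.5206%.

9.52%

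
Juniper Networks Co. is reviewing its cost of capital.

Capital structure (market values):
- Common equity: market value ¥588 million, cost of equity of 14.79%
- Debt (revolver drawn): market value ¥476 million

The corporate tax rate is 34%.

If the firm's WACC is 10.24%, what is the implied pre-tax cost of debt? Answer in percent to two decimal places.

7.00%

Total capital V = 588 + 476 = 1064.
Equity weight = 588/1064 = 0.5526.
Revolver drawn weight = 476/1064 = 0.4474.
Equity contribution = 0.5526 × 14.79% = 8.1734%.
Remaining for debt = 10.24% − 8.1734% = 2.0666%.
Rd × (1 − 34%) × 0.4474 = 2.0666%  ⇒  Rd = 6.9991%.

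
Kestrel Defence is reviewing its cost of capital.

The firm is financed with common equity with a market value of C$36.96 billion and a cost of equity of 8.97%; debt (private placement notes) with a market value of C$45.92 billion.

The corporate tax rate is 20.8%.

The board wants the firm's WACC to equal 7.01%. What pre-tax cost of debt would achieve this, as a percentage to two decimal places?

Total capital V = 36.96 + 45.92 = 82.88.
Equity weight = 36.96/82.88 = 0.4459.
Private placement notes weight = 45.92/82.88 = 0.5541.
Equity contribution = 0.4459 × 8.97% = 4.0001%.
Remaining for debt = 7.01% − 4.0001% = 3.0099%.
Rd × (1 − 20.8%) × 0.5541 = 3.0099%  ⇒  Rd = 6.8591%.

6.86%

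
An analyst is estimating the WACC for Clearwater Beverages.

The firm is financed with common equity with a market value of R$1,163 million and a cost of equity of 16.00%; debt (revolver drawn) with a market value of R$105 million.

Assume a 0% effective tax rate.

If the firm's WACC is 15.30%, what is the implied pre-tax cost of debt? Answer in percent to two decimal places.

7.55%

Total capital V = 1163 + 105 = 1268.
Equity weight = 1163/1268 = 0.9172.
Revolver drawn weight = 105/1268 = 0.0828.
Equity contribution = 0.9172 × 16% = 14.6751%.
Remaining for debt = 15.3% − 14.6751% = 0.6249%.
Rd × (1 − 0%) × 0.0828 = 0.6249%  ⇒  Rd = 7.5467%.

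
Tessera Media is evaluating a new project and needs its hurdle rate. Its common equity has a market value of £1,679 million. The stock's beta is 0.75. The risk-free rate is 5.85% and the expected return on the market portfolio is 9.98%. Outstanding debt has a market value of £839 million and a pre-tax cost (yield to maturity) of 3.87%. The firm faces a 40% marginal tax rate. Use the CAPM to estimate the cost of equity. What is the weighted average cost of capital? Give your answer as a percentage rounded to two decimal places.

Market risk premium = 9.98% − 5.85% = 4.13%.
Cost of equity via CAPM: Re = 5.85% + 0.75 × 4.13% = 8.9475%.
Total capital V = 1679 + 839 = 2518.
Equity: weight = 1679/2518 = 0.6668; cost = 8.9475%.
Debt: weight = 839/2518 = 0.3332; after-tax cost = 3.87% × (1 − 40%) = 2.3220%.
WACC = 0.6668 × 8.9475% + 0.3332 × 2.3220% = 6.7399%.

6.74%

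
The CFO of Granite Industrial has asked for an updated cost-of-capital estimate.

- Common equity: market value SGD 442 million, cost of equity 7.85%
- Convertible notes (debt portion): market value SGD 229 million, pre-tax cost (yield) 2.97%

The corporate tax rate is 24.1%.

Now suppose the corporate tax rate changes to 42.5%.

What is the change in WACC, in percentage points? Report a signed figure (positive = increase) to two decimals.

-0.19 pp

Current WACC:
Total capital V = 442 + 229 = 671.
Equity: weight = 442/671 = 0.6587; cost = 7.85%.
Convertible notes (debt portion): weight = 229/671 = 0.3413; after-tax cost = 2.97% × (1 − 24.1%) = 2.2542%.
WACC = 0.6587 × 7.8500% + 0.3413 × 2.2542% = 5.9403%.
After the change:
Total capital V = 442 + 229 = 671.
Equity: weight = 442/671 = 0.6587; cost = 7.85%.
Convertible notes (debt portion): weight = 229/671 = 0.3413; after-tax cost = 2.97% × (1 − 42.5%) = 1.7077%.
WACC = 0.6587 × 7.8500% + 0.3413 × 1.7077% = 5.7538%.
Change in WACC = 5.7538% − 5.9403% = -0.1865 pp.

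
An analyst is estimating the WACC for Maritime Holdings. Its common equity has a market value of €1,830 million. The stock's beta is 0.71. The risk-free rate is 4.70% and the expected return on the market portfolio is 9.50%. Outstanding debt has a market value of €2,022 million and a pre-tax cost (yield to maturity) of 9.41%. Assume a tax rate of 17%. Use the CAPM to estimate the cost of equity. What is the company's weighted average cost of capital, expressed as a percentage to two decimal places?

7.95%

Market risk premium = 9.5% − 4.7% = 4.8%.
Cost of equity via CAPM: Re = 4.7% + 0.71 × 4.8% = 8.1080%.
Total capital V = 1830 + 2022 = 3852.
Equity: weight = 1830/3852 = 0.4751; cost = 8.108%.
Debt: weight = 2022/3852 = 0.5249; after-tax cost = 9.41% × (1 − 17%) = 7.8103%.
WACC = 0.4751 × 8.1080% + 0.5249 × 7.8103% = 7.9517%.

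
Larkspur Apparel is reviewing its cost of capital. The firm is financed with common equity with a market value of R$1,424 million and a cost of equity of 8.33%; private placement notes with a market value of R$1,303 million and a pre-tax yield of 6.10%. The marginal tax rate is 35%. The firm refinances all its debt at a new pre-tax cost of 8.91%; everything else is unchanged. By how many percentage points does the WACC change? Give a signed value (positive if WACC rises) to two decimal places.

+0.87 pp

Current WACC:
Total capital V = 1424 + 1303 = 2727.
Equity: weight = 1424/2727 = 0.5222; cost = 8.33%.
Private placement notes: weight = 1303/2727 = 0.4778; after-tax cost = 6.1% × (1 − 35%) = 3.9650%.
WACC = 0.5222 × 8.3300% + 0.4778 × 3.9650% = 6.2443%.
After the change:
Total capital V = 1424 + 1303 = 2727.
Equity: weight = 1424/2727 = 0.5222; cost = 8.33%.
Private placement notes: weight = 1303/2727 = 0.4778; after-tax cost = 8.91% × (1 − 35%) = 5.7915%.
WACC = 0.5222 × 8.3300% + 0.4778 × 5.7915% = 7.1171%.
Change in WACC = 7.1171% − 6.2443% = 0.8727 pp.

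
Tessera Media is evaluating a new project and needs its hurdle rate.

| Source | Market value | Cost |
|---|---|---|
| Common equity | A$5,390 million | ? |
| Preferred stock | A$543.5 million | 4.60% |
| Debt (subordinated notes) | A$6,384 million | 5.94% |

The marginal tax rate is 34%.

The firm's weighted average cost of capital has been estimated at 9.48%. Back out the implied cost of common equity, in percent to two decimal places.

Total capital V = 5390 + 543.5 + 6384 = 12317.5.
Equity weight = 5390/12317.5 = 0.4376.
Preferred weight = 543.5/12317.5 = 0.0441.
Subordinated notes weight = 6384/12317.5 = 0.5183.
Debt contribution = 0.5183 × 5.94% × (1 − 34%) = 2.0319%.
Preferred contribution = 0.0441 × 4.6% = 0.2030%.
Required equity contribution = 9.48% − 2.2349% = 7.2451%.
Re = 7.2451% / 0.4376 = 16.5570%.

16.56%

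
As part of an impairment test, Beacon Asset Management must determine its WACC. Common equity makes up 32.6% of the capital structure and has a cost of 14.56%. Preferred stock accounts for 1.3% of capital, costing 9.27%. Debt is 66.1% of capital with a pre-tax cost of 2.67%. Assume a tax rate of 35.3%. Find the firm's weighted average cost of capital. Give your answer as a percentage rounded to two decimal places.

After-tax cost of debt = 2.67% × (1 − 35.3%) = 1.7275%.
WACC = 0.326 × 14.5600% + 0.013 × 9.2700% + 0.661 × 1.7275% = 6.0089%.

6.01%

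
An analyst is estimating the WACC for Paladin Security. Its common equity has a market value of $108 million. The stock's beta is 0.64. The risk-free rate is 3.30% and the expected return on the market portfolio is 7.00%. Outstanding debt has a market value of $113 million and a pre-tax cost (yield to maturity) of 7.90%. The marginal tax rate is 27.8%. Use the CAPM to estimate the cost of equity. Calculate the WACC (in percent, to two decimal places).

5.69%

Market risk premium = 7.0% − 3.3% = 3.7%.
Cost of equity via CAPM: Re = 3.3% + 0.64 × 3.7% = 5.6680%.
Total capital V = 108 + 113 = 221.
Equity: weight = 108/221 = 0.4887; cost = 5.668%.
Debt: weight = 113/221 = 0.5113; after-tax cost = 7.9% × (1 − 27.8%) = 5.7038%.
WACC = 0.4887 × 5.6680% + 0.5113 × 5.7038% = 5.6863%.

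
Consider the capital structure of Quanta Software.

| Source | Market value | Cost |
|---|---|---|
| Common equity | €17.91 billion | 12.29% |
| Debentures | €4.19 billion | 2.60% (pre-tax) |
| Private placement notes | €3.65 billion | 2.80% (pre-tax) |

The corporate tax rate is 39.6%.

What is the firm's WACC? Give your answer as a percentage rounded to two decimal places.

9.04%

Total capital V = 17.91 + 4.19 + 3.65 = 25.75.
Equity: weight = 17.91/25.75 = 0.6955; cost = 12.29%.
Debentures: weight = 4.19/25.75 = 0.1627; after-tax cost = 2.6% × (1 − 39.6%) = 1.5704%.
Private placement notes: weight = 3.65/25.75 = 0.1417; after-tax cost = 2.8% × (1 − 39.6%) = 1.6912%.
WACC = 0.6955 × 12.2900% + 0.1627 × 1.5704% + 0.1417 × 1.6912% = 9.0434%.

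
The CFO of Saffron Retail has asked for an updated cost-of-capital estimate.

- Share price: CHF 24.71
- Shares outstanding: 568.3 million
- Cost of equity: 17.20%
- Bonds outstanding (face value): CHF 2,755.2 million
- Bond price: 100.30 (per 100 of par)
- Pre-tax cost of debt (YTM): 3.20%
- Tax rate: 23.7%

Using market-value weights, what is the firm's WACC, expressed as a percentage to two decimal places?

14.77%

Market value of equity E = 24.71 × 568.3m = 14042.693m. Market value of debt D = 2755.2m × 100.3/100 = 2763.4656m.
Total capital V = 14042.693 + 2763.4656 = 16806.1586.
Equity: weight = 14042.693/16806.1586 = 0.8356; cost = 17.2%.
Bonds outstanding: weight = 2763.4656/16806.1586 = 0.1644; after-tax cost = 3.2% × (1 − 23.7%) = 2.4416%.
WACC = 0.8356 × 17.2000% + 0.1644 × 2.4416% = 14.7733%.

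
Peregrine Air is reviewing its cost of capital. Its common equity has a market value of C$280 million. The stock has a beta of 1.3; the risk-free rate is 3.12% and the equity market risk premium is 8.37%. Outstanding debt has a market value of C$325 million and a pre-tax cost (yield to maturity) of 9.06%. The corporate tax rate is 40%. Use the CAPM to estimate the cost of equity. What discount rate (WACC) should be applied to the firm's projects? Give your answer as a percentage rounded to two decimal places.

Cost of equity via CAPM: Re = 3.12% + 1.3 × 8.37% = 14.0010%.
Total capital V = 280 + 325 = 605.
Equity: weight = 280/605 = 0.4628; cost = 14.001%.
Debt: weight = 325/605 = 0.5372; after-tax cost = 9.06% × (1 − 40%) = 5.4360%.
WACC = 0.4628 × 14.0010% + 0.5372 × 5.4360% = 9.4000%.

9.40%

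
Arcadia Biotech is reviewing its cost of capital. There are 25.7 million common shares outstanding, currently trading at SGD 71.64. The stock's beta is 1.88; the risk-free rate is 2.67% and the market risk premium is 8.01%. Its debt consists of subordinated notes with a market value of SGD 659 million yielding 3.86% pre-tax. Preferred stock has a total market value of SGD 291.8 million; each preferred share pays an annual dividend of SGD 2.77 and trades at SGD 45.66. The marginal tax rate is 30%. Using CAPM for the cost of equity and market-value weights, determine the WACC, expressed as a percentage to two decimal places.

12.96%

Cost of equity via CAPM: Re = 2.67% + 1.88 × 8.01% = 17.7288%.
Cost of preferred: Rp = 2.77 / 45.66 = 6.0666%.
Market value of equity E = 71.64 × 25.7m = 1841.148m.
Total capital V = 1841.148 + 291.8 + 659 = 2791.948.
Equity: weight = 1841.148/2791.948 = 0.6594; cost = 17.7288%.
Preferred: weight = 291.8/2791.948 = 0.1045; cost = 6.0666%.
Subordinated notes: weight = 659/2791.948 = 0.2360; after-tax cost = 3.86% × (1 − 30%) = 2.7020%.
WACC = 0.6594 × 17.7288% + 0.1045 × 6.0666% + 0.2360 × 2.7020% = 12.9631%.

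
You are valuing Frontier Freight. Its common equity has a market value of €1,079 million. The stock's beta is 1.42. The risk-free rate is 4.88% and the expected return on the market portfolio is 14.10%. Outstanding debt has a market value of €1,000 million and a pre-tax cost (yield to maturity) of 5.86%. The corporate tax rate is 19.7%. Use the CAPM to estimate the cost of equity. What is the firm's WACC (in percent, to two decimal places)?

Market risk premium = 14.1% − 4.88% = 9.22%.
Cost of equity via CAPM: Re = 4.88% + 1.42 × 9.22% = 17.9724%.
Total capital V = 1079 + 1000 = 2079.
Equity: weight = 1079/2079 = 0.5190; cost = 17.9724%.
Debt: weight = 1000/2079 = 0.4810; after-tax cost = 5.86% × (1 − 19.7%) = 4.7056%.
WACC = 0.5190 × 17.9724% + 0.4810 × 4.7056% = 11.5911%.

11.59%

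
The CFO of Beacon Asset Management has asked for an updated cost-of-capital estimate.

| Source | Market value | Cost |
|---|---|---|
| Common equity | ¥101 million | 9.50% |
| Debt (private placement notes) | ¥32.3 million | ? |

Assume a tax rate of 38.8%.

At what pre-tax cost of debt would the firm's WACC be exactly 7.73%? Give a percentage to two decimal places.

3.59%

Total capital V = 101 + 32.3 = 133.3.
Equity weight = 101/133.3 = 0.7577.
Private placement notes weight = 32.3/133.3 = 0.2423.
Equity contribution = 0.7577 × 9.5% = 7.1980%.
Remaining for debt = 7.73% − 7.1980% = 0.5320%.
Rd × (1 − 38.8%) × 0.2423 = 0.5320%  ⇒  Rd = 3.5871%.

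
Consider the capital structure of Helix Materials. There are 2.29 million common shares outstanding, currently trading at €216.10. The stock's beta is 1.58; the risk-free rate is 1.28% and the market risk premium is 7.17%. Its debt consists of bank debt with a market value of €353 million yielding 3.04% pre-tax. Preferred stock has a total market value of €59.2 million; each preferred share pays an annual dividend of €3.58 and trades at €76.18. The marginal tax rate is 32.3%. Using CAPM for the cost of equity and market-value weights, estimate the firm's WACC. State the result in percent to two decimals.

Cost of equity via CAPM: Re = 1.28% + 1.58 × 7.17% = 12.6086%.
Cost of preferred: Rp = 3.58 / 76.18 = 4.6994%.
Market value of equity E = 216.1 × 2.29m = 494.869m.
Total capital V = 494.869 + 59.2 + 353 = 907.069.
Equity: weight = 494.869/907.069 = 0.5456; cost = 12.6086%.
Preferred: weight = 59.2/907.069 = 0.0653; cost = 4.6994%.
Bank debt: weight = 353/907.069 = 0.3892; after-tax cost = 3.04% × (1 − 32.3%) = 2.0581%.
WACC = 0.5456 × 12.6086% + 0.0653 × 4.6994% + 0.3892 × 2.0581% = 7.9865%.

7.99%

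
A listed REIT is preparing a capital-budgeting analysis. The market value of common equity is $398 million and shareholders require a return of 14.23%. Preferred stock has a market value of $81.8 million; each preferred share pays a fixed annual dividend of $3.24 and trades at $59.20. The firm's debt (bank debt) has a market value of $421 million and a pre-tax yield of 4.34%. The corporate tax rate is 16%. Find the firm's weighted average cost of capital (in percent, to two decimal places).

8.49%

Cost of preferred: Rp = 3.24 / 59.2 = 5.4730%.
Total capital V = 398 + 81.8 + 421 = 900.8.
Equity: weight = 398/900.8 = 0.4418; cost = 14.23%.
Preferred: weight = 81.8/900.8 = 0.0908; cost = 5.473%.
Bank debt: weight = 421/900.8 = 0.4674; after-tax cost = 4.34% × (1 − 16%) = 3.6456%.
WACC = 0.4418 × 14.2300% + 0.0908 × 5.4730% + 0.4674 × 3.6456% = 8.4880%.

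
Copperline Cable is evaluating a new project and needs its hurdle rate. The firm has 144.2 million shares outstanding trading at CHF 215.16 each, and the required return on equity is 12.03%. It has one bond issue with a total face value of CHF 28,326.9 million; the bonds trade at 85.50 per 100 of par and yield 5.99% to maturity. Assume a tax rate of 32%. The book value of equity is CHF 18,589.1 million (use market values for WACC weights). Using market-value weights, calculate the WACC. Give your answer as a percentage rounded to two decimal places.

8.54%

Market value of equity E = 215.16 × 144.2m = 31026.072m. Market value of debt D = 28326.9m × 85.5/100 = 24219.4995m.
Total capital V = 31026.072 + 24219.4995 = 55245.5715.
Equity: weight = 31026.072/55245.5715 = 0.5616; cost = 12.03%.
Bonds outstanding: weight = 24219.4995/55245.5715 = 0.4384; after-tax cost = 5.99% × (1 − 32%) = 4.0732%.
WACC = 0.5616 × 12.0300% + 0.4384 × 4.0732% = 8.5418%.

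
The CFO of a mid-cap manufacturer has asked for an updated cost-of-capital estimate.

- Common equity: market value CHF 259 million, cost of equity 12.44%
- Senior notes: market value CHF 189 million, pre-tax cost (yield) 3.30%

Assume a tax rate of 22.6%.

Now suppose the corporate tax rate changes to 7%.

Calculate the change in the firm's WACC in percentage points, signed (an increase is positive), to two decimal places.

Current WACC:
Total capital V = 259 + 189 = 448.
Equity: weight = 259/448 = 0.5781; cost = 12.44%.
Senior notes: weight = 189/448 = 0.4219; after-tax cost = 3.3% × (1 − 22.6%) = 2.5542%.
WACC = 0.5781 × 12.4400% + 0.4219 × 2.5542% = 8.2694%.
After the change:
Total capital V = 259 + 189 = 448.
Equity: weight = 259/448 = 0.5781; cost = 12.44%.
Senior notes: weight = 189/448 = 0.4219; after-tax cost = 3.3% × (1 − 7%) = 3.0690%.
WACC = 0.5781 × 12.4400% + 0.4219 × 3.0690% = 8.4866%.
Change in WACC = 8.4866% − 8.2694% = 0.2172 pp.

+0.22 pp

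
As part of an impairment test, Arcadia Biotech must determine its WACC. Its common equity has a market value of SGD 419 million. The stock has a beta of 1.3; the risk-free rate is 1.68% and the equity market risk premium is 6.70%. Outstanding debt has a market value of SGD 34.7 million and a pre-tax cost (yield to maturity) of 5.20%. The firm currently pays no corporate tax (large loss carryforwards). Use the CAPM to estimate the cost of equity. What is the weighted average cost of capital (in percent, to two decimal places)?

9.99%

Cost of equity via CAPM: Re = 1.68% + 1.3 × 6.7% = 10.3900%.
Total capital V = 419 + 34.7 = 453.7.
Equity: weight = 419/453.7 = 0.9235; cost = 10.39%.
Debt: weight = 34.7/453.7 = 0.0765; after-tax cost = 5.2% × (1 − 0%) = 5.2000%.
WACC = 0.9235 × 10.3900% + 0.0765 × 5.2000% = 9.9931%.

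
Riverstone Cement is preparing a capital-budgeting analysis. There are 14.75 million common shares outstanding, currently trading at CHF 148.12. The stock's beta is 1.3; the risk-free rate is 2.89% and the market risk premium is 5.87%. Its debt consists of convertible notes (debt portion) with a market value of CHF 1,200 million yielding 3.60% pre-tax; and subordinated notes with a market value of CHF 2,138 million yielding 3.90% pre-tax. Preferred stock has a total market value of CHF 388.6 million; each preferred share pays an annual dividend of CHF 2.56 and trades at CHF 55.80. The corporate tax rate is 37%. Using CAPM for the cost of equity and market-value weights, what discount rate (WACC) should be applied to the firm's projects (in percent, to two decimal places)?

5.54%

Cost of equity via CAPM: Re = 2.89% + 1.3 × 5.87% = 10.5210%.
Cost of preferred: Rp = 2.56 / 55.8 = 4.5878%.
Market value of equity E = 148.12 × 14.75m = 2184.77m.
Total capital V = 2184.77 + 388.6 + 1200 + 2138 = 5911.37.
Equity: weight = 2184.77/5911.37 = 0.3696; cost = 10.521%.
Preferred: weight = 388.6/5911.37 = 0.0657; cost = 4.5878%.
Convertible notes (debt portion): weight = 1200/5911.37 = 0.2030; after-tax cost = 3.6% × (1 − 37%) = 2.2680%.
Subordinated notes: weight = 2138/5911.37 = 0.3617; after-tax cost = 3.9% × (1 − 37%) = 2.4570%.
WACC = 0.3696 × 10.5210% + 0.0657 × 4.5878% + 0.2030 × 2.2680% + 0.3617 × 2.4570% = 5.5391%.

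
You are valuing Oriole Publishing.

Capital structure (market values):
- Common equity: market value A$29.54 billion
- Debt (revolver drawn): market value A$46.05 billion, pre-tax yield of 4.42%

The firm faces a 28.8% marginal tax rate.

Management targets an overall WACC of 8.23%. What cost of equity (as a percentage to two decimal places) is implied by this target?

Total capital V = 29.54 + 46.05 = 75.59.
Equity weight = 29.54/75.59 = 0.3908.
Revolver drawn weight = 46.05/75.59 = 0.6092.
Debt contribution = 0.6092 × 4.42% × (1 − 28.8%) = 1.9172%.
Required equity contribution = 8.23% − 1.9172% = 6.3128%.
Re = 6.3128% / 0.3908 = 16.1538%.

16.15%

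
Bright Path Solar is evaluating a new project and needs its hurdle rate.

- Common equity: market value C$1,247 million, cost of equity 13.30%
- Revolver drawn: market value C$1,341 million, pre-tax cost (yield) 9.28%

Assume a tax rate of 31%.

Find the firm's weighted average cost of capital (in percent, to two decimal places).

9.73%

Total capital V = 1247 + 1341 = 2588.
Equity: weight = 1247/2588 = 0.4818; cost = 13.3%.
Revolver drawn: weight = 1341/2588 = 0.5182; after-tax cost = 9.28% × (1 − 31%) = 6.4032%.
WACC = 0.4818 × 13.3000% + 0.5182 × 6.4032% = 9.7263%.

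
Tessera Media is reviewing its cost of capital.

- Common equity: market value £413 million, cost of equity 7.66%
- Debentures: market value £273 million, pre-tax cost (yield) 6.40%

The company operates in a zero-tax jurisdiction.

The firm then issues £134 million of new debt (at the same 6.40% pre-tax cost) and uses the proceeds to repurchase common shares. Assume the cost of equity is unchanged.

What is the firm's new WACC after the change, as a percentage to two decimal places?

6.91%

After the change:
Total capital V = 279 + 407 = 686.
Equity: weight = 279/686 = 0.4067; cost = 7.66%.
Debentures: weight = 407/686 = 0.5933; after-tax cost = 6.4% × (1 − 0%) = 6.4000%.
WACC = 0.4067 × 7.6600% + 0.5933 × 6.4000% = 6.9124%.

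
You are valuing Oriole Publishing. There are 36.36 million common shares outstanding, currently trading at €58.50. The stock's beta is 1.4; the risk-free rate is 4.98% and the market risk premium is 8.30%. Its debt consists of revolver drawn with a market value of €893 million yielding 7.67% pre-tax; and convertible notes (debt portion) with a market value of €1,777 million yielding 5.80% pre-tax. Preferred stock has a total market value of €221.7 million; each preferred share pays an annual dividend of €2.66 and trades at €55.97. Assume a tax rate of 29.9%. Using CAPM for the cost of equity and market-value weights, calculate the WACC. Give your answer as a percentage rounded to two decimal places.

9.64%

Cost of equity via CAPM: Re = 4.98% + 1.4 × 8.3% = 16.6000%.
Cost of preferred: Rp = 2.66 / 55.97 = 4.7525%.
Market value of equity E = 58.5 × 36.36m = 2127.06m.
Total capital V = 2127.06 + 221.7 + 893 + 1777 = 5018.76.
Equity: weight = 2127.06/5018.76 = 0.4238; cost = 16.6%.
Preferred: weight = 221.7/5018.76 = 0.0442; cost = 4.7525%.
Revolver drawn: weight = 893/5018.76 = 0.1779; after-tax cost = 7.67% × (1 − 29.9%) = 5.3767%.
Convertible notes (debt portion): weight = 1777/5018.76 = 0.3541; after-tax cost = 5.8% × (1 − 29.9%) = 4.0658%.
WACC = 0.4238 × 16.6000% + 0.0442 × 4.7525% + 0.1779 × 5.3767% + 0.3541 × 4.0658% = 9.6416%.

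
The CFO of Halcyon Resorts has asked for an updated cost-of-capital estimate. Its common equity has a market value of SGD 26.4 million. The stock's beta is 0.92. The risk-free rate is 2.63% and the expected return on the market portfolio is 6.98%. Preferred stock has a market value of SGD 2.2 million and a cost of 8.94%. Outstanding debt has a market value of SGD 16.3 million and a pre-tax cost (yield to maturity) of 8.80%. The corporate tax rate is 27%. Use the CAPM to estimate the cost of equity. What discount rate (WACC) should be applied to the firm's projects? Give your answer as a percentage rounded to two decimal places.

Market risk premium = 6.98% − 2.63% = 4.35%.
Cost of equity via CAPM: Re = 2.63% + 0.92 × 4.35% = 6.6320%.
Total capital V = 26.4 + 2.2 + 16.3 = 44.9.
Equity: weight = 26.4/44.9 = 0.5880; cost = 6.632%.
Preferred: weight = 2.2/44.9 = 0.0490; cost = 8.94%.
Debt: weight = 16.3/44.9 = 0.3630; after-tax cost = 8.8% × (1 − 27%) = 6.4240%.
WACC = 0.5880 × 6.6320% + 0.0490 × 8.9400% + 0.3630 × 6.4240% = 6.6696%.

6.67%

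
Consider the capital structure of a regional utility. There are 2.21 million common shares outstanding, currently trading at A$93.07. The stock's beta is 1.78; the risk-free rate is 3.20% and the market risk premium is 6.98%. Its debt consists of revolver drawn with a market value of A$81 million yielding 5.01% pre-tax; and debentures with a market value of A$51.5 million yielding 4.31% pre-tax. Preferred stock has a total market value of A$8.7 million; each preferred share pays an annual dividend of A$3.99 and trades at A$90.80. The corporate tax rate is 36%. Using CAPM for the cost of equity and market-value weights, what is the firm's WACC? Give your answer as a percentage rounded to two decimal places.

10.53%

Cost of equity via CAPM: Re = 3.2% + 1.78 × 6.98% = 15.6244%.
Cost of preferred: Rp = 3.99 / 90.8 = 4.3943%.
Market value of equity E = 93.07 × 2.21m = 205.6847m.
Total capital V = 205.6847 + 8.7 + 81 + 51.5 = 346.8847.
Equity: weight = 205.6847/346.8847 = 0.5929; cost = 15.6244%.
Preferred: weight = 8.7/346.8847 = 0.0251; cost = 4.3943%.
Revolver drawn: weight = 81/346.8847 = 0.2335; after-tax cost = 5.01% × (1 − 36%) = 3.2064%.
Debentures: weight = 51.5/346.8847 = 0.1485; after-tax cost = 4.31% × (1 − 36%) = 2.7584%.
WACC = 0.5929 × 15.6244% + 0.0251 × 4.3943% + 0.2335 × 3.2064% + 0.1485 × 2.7584% = 10.5329%.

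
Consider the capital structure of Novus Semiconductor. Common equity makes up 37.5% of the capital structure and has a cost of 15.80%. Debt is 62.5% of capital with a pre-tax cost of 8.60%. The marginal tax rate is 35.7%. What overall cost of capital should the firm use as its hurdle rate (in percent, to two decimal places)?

After-tax cost of debt = 8.6% × (1 − 35.7%) = 5.5298%.
WACC = 0.375 × 15.8000% + 0.625 × 5.5298% = 9.3811%.

9.38%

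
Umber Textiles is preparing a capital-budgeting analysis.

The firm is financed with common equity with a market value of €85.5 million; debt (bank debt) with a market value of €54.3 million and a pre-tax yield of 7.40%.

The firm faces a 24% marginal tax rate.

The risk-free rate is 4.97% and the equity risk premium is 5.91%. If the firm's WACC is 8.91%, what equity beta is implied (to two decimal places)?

1.02

Total capital V = 85.5 + 54.3 = 139.8.
Equity weight = 85.5/139.8 = 0.6116.
Bank debt weight = 54.3/139.8 = 0.3884.
Debt contribution = 0.3884 × 7.4% × (1 − 24%) = 2.1844%.
Required equity contribution = 8.91% − 2.1844% = 6.7256%  ⇒  Re = 10.9969%.
CAPM: 10.9969% = 4.97% + β × 5.91%  ⇒  β = 1.0198.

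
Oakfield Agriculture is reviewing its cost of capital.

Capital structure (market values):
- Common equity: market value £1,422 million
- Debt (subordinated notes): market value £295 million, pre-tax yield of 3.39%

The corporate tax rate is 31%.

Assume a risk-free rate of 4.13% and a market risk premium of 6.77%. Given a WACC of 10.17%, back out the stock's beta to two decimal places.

1.13

Total capital V = 1422 + 295 = 1717.
Equity weight = 1422/1717 = 0.8282.
Subordinated notes weight = 295/1717 = 0.1718.
Debt contribution = 0.1718 × 3.39% × (1 − 31%) = 0.4019%.
Required equity contribution = 10.17% − 0.4019% = 9.7681%  ⇒  Re = 11.7946%.
CAPM: 11.7946% = 4.13% + β × 6.77%  ⇒  β = 1.1321.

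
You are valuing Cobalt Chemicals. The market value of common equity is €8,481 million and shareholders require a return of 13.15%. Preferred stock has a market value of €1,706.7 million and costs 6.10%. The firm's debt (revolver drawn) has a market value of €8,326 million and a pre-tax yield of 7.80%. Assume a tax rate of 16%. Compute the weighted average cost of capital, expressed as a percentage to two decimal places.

9.53%

Total capital V = 8481 + 1706.7 + 8326 = 18513.7.
Equity: weight = 8481/18513.7 = 0.4581; cost = 13.15%.
Preferred: weight = 1706.7/18513.7 = 0.0922; cost = 6.1%.
Revolver drawn: weight = 8326/18513.7 = 0.4497; after-tax cost = 7.8% × (1 − 16%) = 6.5520%.
WACC = 0.4581 × 13.1500% + 0.0922 × 6.1000% + 0.4497 × 6.5520% = 9.5328%.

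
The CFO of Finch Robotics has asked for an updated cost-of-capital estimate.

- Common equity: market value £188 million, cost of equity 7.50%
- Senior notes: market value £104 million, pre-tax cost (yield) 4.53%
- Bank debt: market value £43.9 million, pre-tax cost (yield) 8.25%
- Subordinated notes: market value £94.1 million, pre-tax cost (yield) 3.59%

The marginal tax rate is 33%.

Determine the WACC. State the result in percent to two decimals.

Total capital V = 188 + 104 + 43.9 + 94.1 = 430.
Equity: weight = 188/430 = 0.4372; cost = 7.5%.
Senior notes: weight = 104/430 = 0.2419; after-tax cost = 4.53% × (1 − 33%) = 3.0351%.
Bank debt: weight = 43.9/430 = 0.1021; after-tax cost = 8.25% × (1 − 33%) = 5.5275%.
Subordinated notes: weight = 94.1/430 = 0.2188; after-tax cost = 3.59% × (1 − 33%) = 2.4053%.
WACC = 0.4372 × 7.5000% + 0.2419 × 3.0351% + 0.1021 × 5.5275% + 0.2188 × 2.4053% = 5.1038%.

5.10%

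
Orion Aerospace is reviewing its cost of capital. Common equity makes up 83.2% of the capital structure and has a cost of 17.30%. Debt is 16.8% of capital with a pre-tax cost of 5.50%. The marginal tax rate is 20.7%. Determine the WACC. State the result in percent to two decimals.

15.13%

After-tax cost of debt = 5.5% × (1 − 20.7%) = 4.3615%.
WACC = 0.832 × 17.3000% + 0.168 × 4.3615% = 15.1263%.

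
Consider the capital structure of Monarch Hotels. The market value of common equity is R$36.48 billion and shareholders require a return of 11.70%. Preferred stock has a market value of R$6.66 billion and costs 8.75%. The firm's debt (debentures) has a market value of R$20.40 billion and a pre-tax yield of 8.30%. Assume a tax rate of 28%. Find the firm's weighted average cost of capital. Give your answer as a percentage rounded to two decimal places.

Total capital V = 36.48 + 6.66 + 20.4 = 63.54.
Equity: weight = 36.48/63.54 = 0.5741; cost = 11.7%.
Preferred: weight = 6.66/63.54 = 0.1048; cost = 8.75%.
Debentures: weight = 20.4/63.54 = 0.3211; after-tax cost = 8.3% × (1 − 28%) = 5.9760%.
WACC = 0.5741 × 11.7000% + 0.1048 × 8.7500% + 0.3211 × 5.9760% = 9.5531%.

9.55%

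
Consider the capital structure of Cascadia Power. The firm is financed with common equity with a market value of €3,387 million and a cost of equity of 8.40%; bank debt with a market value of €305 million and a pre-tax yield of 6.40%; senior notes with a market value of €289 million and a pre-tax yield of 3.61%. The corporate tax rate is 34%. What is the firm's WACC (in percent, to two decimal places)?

Total capital V = 3387 + 305 + 289 = 3981.
Equity: weight = 3387/3981 = 0.8508; cost = 8.4%.
Bank debt: weight = 305/3981 = 0.0766; after-tax cost = 6.4% × (1 − 34%) = 4.2240%.
Senior notes: weight = 289/3981 = 0.0726; after-tax cost = 3.61% × (1 − 34%) = 2.3826%.
WACC = 0.8508 × 8.4000% + 0.0766 × 4.2240% + 0.0726 × 2.3826% = 7.6432%.

7.64%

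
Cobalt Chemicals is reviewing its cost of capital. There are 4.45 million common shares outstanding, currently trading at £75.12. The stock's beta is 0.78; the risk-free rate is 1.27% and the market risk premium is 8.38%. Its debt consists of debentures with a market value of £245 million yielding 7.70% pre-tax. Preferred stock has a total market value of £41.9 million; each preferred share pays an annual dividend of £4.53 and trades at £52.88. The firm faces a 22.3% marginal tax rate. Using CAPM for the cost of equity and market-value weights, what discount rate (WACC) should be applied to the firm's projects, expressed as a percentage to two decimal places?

7.14%

Cost of equity via CAPM: Re = 1.27% + 0.78 × 8.38% = 7.8064%.
Cost of preferred: Rp = 4.53 / 52.88 = 8.5666%.
Market value of equity E = 75.12 × 4.45m = 334.284m.
Total capital V = 334.284 + 41.9 + 245 = 621.184.
Equity: weight = 334.284/621.184 = 0.5381; cost = 7.8064%.
Preferred: weight = 41.9/621.184 = 0.0675; cost = 8.5666%.
Debentures: weight = 245/621.184 = 0.3944; after-tax cost = 7.7% × (1 − 22.3%) = 5.9829%.
WACC = 0.5381 × 7.8064% + 0.0675 × 8.5666% + 0.3944 × 5.9829% = 7.1385%.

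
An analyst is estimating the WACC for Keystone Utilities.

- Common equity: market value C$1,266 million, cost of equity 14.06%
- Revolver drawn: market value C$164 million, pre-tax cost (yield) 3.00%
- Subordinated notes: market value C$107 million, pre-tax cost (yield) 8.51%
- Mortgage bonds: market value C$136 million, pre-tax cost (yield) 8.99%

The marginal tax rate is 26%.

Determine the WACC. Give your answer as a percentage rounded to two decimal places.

11.80%

Total capital V = 1266 + 164 + 107 + 136 = 1673.
Equity: weight = 1266/1673 = 0.7567; cost = 14.06%.
Revolver drawn: weight = 164/1673 = 0.0980; after-tax cost = 3% × (1 − 26%) = 2.2200%.
Subordinated notes: weight = 107/1673 = 0.0640; after-tax cost = 8.51% × (1 − 26%) = 6.2974%.
Mortgage bonds: weight = 136/1673 = 0.0813; after-tax cost = 8.99% × (1 − 26%) = 6.6526%.
WACC = 0.7567 × 14.0600% + 0.0980 × 2.2200% + 0.0640 × 6.2974% + 0.0813 × 6.6526% = 11.8007%.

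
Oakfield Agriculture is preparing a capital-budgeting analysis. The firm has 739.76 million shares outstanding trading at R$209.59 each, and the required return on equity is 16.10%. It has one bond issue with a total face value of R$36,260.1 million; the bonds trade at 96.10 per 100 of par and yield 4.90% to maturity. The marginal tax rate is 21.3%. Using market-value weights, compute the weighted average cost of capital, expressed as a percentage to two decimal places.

Market value of equity E = 209.59 × 739.76m = 155046.2984m. Market value of debt D = 36260.1m × 96.1/100 = 34845.9561m.
Total capital V = 155046.2984 + 34845.9561 = 189892.2545.
Equity: weight = 155046.2984/189892.2545 = 0.8165; cost = 16.1%.
Bonds outstanding: weight = 34845.9561/189892.2545 = 0.1835; after-tax cost = 4.9% × (1 − 21.3%) = 3.8563%.
WACC = 0.8165 × 16.1000% + 0.1835 × 3.8563% = 13.8532%.

13.85%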